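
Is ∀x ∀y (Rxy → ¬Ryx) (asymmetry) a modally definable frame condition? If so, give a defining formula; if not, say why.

Any modally definable frame class is closed under surjective bounded morphisms.
The 5-cycle (worlds 0,1,2,3,4 with 0→1→2→3→4→0) is asymmetric. Mapping every world to a single reflexive point • is a surjective bounded morphism, and the reflexive point is not asymmetric (R•• but asymmetry requires ¬R••).
So no modal formula (or set of formulas) defines exactly the asymmetric frames.

Not modally definable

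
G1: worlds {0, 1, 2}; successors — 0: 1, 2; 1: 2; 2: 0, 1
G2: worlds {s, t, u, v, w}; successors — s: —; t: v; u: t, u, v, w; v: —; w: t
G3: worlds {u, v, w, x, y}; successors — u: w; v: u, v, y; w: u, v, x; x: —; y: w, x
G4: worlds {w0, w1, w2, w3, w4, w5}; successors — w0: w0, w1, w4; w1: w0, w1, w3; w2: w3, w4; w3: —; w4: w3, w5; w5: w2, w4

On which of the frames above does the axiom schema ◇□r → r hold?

none

The schema corresponds to symmetry: ∀x ∀y (Rxy → Ryx).
G1: fails — R01 but not R10.
G2: fails — Ruv but not Rvu.
G3: fails — Ryx but not Rxy.
G4: fails — Rw0w4 but not Rw4w0.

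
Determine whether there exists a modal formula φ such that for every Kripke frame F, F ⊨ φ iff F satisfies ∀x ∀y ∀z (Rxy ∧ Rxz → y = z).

Yes, by ◇p → □p

The condition is partial functionality. A defining modal formula is ◇p → □p.
Suppose ◇p→□p is valid. Take Rxy, Rxz and set V(p)={y}. Then ◇p at x, so □p at x, so p at z, i.e. z=y.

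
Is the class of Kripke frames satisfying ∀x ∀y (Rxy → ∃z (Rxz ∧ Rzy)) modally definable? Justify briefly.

Yes: it is density, defined by the C4 schema □□r → □r.
Suppose □□r→□r is valid. Take Rxy and set V(r)={w : xR²w}. Then □□r at x, so □r at x, so r at y, i.e. ∃z(Rxz∧Rzy).

Yes — defined by □□r → □r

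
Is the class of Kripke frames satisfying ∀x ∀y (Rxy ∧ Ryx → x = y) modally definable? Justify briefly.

If a class were modally definable it would be closed under surjective bounded morphisms (Goldblatt–Thomason).
The 8-cycle (worlds 0,1,2,3,4,5,6,7 with 0→1→2→3→4→5→6→7→0) is antisymmetric. Sending even-indexed worlds to a and odd-indexed worlds to b is a surjective bounded morphism onto the two-world frame with a↔b, which is not antisymmetric.
So no modal formula (or set of formulas) defines exactly the antisymmetric frames.

Not definable by any modal formula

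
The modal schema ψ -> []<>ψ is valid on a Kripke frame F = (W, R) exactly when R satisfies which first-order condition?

Symmetry

This is the B axiom.
Its frame correspondent is symmetry — forall x forall y (Rxy -> Ryx).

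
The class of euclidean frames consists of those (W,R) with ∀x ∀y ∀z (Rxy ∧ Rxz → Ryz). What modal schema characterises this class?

This is the Euclidean property; the standard corresponding axiom is 5: ◇q → □◇q.

◇q → □◇q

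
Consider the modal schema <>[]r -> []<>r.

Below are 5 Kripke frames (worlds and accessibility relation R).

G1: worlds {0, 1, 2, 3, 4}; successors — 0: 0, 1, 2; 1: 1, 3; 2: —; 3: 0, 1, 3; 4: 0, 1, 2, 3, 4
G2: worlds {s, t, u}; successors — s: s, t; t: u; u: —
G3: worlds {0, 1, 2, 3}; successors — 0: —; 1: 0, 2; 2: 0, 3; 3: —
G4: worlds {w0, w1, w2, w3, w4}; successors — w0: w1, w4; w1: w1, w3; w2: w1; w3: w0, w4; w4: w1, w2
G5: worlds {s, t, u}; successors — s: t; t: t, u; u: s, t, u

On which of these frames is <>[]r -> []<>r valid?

This is the axiom for convergence; its first-order frame correspondent is forall x forall y forall z (Rxy & Rxz -> exists w (Ryw & Rzw)).
G1: fails — R00 and R02 but 0 and 2 have no common successor.
G2: fails — Rss and Rst but s and t have no common successor.
G3: fails — R12 and R10 but 2 and 0 have no common successor.
G4: fails — Rw1w1 and Rw1w3 but w1 and w3 have no common successor.
G5: holds.
Valid on: G5.

G5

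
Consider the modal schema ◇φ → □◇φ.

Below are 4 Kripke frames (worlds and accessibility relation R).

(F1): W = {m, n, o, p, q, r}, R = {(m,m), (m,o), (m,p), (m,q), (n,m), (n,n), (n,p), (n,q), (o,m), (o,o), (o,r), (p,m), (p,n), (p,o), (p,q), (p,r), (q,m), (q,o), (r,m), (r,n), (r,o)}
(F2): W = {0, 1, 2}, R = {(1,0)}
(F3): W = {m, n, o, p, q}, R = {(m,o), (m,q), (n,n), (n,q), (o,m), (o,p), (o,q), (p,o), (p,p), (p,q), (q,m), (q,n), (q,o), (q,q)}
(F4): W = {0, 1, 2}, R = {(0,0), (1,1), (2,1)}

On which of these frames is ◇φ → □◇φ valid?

The schema corresponds to the Euclidean property: ∀x ∀y ∀z (Rxy ∧ Rxz → Ryz).
(F1): fails — Rmp and Rmp but not Rpp.
(F2): fails — R10 and R10 but not R00.
(F3): fails — Rmo and Rmo but not Roo.
(F4): ✓.

(F4)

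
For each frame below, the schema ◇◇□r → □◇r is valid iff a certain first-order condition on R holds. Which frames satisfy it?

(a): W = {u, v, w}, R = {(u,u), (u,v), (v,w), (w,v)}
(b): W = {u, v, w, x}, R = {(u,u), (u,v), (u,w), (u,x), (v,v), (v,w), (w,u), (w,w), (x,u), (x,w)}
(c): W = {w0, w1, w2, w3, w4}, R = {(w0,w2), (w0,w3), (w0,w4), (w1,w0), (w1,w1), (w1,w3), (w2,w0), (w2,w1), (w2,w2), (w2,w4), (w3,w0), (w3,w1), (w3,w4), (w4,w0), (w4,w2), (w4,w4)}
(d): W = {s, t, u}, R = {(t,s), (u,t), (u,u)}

This is the axiom for a generalized confluence (Geach) condition; its first-order frame correspondent is ∀x ∀y ∀z ((xR²y ∧ xRz) → ∃w (yRw ∧ zRw)).
(a): fails — uR²u, uRv but no t with uRt and vRt.
(b): satisfies the condition.
(c): satisfies the condition.
(d): fails — uR²s, uRt but no w with sRw and tRw.
Valid on: (b), (c).

(b), (c)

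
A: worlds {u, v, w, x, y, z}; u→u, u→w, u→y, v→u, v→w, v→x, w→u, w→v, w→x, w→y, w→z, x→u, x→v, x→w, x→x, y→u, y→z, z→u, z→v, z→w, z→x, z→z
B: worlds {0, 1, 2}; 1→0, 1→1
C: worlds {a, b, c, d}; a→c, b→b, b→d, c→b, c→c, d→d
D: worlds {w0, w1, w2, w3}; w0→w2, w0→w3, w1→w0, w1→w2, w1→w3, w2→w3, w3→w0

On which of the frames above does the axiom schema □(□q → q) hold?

The schema corresponds to shift-reflexivity: ∀x ∀y (Rxy → Ryy).
A: fails — Ruy but not Ryy.
B: fails — R10 but not R00.
C: satisfies the condition.
D: fails — Rw1w2 but not Rw2w2.

C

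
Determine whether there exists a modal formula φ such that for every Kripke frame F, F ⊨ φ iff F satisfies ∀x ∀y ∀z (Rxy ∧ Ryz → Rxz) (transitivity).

The condition is transitivity. A defining modal formula is □r → □□r.
Suppose □r→□□r is valid. Take Rxy, Ryz and set V(r)={w : Rxw}. Then □r at x, so □□r at x, so □r at y, so r at z, i.e. Rxz.

Yes, by □r → □□r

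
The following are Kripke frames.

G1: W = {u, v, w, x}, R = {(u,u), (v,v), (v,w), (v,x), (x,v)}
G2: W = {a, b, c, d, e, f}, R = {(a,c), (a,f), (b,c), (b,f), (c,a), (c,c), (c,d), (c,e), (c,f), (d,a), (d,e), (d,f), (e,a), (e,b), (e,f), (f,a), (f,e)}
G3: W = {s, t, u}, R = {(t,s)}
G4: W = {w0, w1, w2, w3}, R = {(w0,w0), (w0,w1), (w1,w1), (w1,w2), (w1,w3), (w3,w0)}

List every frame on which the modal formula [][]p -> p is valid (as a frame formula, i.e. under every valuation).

The schema corresponds to a generalized confluence (Geach) condition: forall x exists w (x R^2 w & x = w).
G1: fails — at w but no t with wR²t and w=t.
G2: fails — at b but no w with bR²w and b=w.
G3: fails — at s but no w with sR²w and s=w.
G4: fails — at w2 but no w with w2R²w and w2=w.
Valid on no frame.

none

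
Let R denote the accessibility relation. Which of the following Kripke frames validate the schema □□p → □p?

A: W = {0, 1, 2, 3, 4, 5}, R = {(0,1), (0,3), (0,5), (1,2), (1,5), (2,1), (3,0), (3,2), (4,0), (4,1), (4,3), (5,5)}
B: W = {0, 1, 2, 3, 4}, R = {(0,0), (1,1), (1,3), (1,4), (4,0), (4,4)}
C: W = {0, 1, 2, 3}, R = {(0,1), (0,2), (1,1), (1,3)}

Frame correspondent (Sahlqvist): ∀x ∀y (Rxy → ∃z (Rxz ∧ Rzy)) — i.e. density.
A: fails — R32 but no z with R3z and Rz2.
B: satisfies the condition.
C: fails — R02 but no z with R0z and Rz2.
Valid on: B.

B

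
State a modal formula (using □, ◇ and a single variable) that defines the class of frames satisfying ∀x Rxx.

The condition is reflexivity. The T schema □q → q defines it.
Suppose □q→q is valid. At any x set V(q)={w : Rxw}. Then □q holds at x, so q holds at x, i.e. Rxx.

□q → q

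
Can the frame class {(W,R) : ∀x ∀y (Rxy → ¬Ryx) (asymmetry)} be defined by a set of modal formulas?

Modal frame validity is preserved under surjective bounded morphisms.
The 4-cycle (worlds 0,1,2,3 with 0→1→2→3→0) is asymmetric. Mapping every world to a single reflexive point • is a surjective bounded morphism, and the reflexive point is not asymmetric (R•• but asymmetry requires ¬R••).
So no modal formula (or set of formulas) defines exactly the asymmetric frames.

No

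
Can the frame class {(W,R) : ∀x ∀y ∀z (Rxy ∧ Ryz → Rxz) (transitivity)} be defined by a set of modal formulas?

This is a Sahlqvist condition; the 4 axiom □r → □□r defines it.
Suppose □r→□□r is valid. Take Rxy, Ryz and set V(r)={w : Rxw}. Then □r at x, so □□r at x, so □r at y, so r at z, i.e. Rxz.

Yes — defined by □r → □□r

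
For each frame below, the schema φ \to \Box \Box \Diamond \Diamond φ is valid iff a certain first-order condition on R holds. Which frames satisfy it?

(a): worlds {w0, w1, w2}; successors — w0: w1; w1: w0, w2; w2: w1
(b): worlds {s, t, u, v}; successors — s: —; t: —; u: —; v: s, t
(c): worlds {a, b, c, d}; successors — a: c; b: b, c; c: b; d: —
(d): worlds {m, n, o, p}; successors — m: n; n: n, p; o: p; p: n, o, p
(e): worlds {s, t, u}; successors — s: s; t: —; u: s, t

(a), (b)

The schema corresponds to a generalized confluence (Geach) condition: \forall x \forall z (x R^2 z \to \exists w (x = w \wedge z R^2 w)).
(a): condition met.
(b): condition met.
(c): fails — aR²b but no w with a=w and bR²w.
(d): fails — mR²n but no w with m=w and nR²w.
(e): fails — uR²s but no w with u=w and sR²w.
Valid on: (a), (b).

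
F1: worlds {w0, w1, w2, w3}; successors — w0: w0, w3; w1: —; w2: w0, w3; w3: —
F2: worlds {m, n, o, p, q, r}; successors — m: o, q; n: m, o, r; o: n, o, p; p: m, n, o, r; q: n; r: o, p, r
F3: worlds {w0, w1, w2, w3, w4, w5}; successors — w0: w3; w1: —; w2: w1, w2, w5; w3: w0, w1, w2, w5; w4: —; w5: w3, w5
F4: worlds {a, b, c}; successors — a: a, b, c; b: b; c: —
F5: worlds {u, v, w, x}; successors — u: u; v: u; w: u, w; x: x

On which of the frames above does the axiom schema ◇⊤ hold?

F2, F5

This is the axiom for seriality; its first-order frame correspondent is ∀x ∃y Rxy.
F1: fails — world w1 has no successor.
F2: holds.
F3: fails — world w1 has no successor.
F4: fails — world c has no successor.
F5: holds.
Valid on: F2, F5.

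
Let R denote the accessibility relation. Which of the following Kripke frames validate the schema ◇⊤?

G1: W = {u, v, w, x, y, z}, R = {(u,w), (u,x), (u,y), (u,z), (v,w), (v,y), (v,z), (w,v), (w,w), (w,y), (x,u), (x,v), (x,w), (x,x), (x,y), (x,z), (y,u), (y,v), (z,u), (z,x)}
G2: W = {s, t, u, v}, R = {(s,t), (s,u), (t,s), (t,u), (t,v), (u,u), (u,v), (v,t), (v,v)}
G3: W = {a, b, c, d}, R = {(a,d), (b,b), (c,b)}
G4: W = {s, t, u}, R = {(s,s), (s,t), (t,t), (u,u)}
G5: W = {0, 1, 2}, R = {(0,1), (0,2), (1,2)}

Frame correspondent (Sahlqvist): ∀x ∃y Rxy — i.e. seriality.
G1: condition met.
G2: condition met.
G3: fails — world d has no successor.
G4: condition met.
G5: fails — world 2 has no successor.

G1, G2, G4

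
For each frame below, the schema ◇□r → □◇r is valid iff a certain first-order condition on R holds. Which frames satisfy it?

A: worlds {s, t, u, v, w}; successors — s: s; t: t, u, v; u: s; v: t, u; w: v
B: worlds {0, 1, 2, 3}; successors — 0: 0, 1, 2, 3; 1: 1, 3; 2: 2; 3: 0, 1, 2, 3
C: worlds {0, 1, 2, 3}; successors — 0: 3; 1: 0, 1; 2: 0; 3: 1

The schema corresponds to convergence: ∀x ∀y ∀z (Rxy ∧ Rxz → ∃w (Ryw ∧ Rzw)).
A: fails — Rtv and Rtu but v and u have no common successor.
B: fails — R02 and R01 but 2 and 1 have no common successor.
C: fails — R10 and R11 but 0 and 1 have no common successor.

none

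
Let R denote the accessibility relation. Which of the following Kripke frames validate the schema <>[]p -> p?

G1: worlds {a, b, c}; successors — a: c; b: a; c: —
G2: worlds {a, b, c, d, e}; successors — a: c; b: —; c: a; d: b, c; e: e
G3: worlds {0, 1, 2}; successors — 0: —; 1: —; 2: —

The schema corresponds to symmetry: forall x forall y (Rxy -> Ryx).
G1: fails — Rac but not Rca.
G2: fails — Rdc but not Rcd.
G3: satisfies the condition.
Valid on: G3.

G3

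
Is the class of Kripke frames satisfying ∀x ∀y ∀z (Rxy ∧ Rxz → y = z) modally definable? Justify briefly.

The condition is partial functionality. A defining modal formula is ◇r → □r.
Suppose ◇r→□r is valid. Take Rxy, Rxz and set V(r)={y}. Then ◇r at x, so □r at x, so r at z, i.e. z=y.

Definable; ◇r → □r defines it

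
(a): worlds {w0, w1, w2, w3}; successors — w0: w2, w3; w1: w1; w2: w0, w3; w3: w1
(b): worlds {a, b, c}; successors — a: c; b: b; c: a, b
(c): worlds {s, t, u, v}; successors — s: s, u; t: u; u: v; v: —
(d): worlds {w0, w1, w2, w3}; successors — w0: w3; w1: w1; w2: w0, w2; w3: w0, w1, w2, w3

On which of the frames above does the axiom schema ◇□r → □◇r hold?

This is the axiom for convergence; its first-order frame correspondent is ∀x ∀y ∀z (Rxy ∧ Rxz → ∃w (Ryw ∧ Rzw)).
(a): fails — Rw0w2 and Rw0w3 but w2 and w3 have no common successor.
(b): fails — Rca and Rcb but a and b have no common successor.
(c): fails — Rsu and Rss but u and s have no common successor.
(d): fails — Rw2w2 and Rw2w0 but w2 and w0 have no common successor.
Valid on no frame.

none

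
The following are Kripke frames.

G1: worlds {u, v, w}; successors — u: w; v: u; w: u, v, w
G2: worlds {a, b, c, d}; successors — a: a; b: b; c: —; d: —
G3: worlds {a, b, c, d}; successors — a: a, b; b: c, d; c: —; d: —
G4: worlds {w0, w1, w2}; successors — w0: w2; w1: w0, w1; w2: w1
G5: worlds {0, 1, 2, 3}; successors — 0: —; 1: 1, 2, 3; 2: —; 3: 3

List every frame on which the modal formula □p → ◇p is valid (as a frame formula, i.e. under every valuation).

Frame correspondent (Sahlqvist): ∀x ∃y Rxy — i.e. seriality.
G1: satisfies the condition.
G2: fails — world c has no successor.
G3: fails — world c has no successor.
G4: satisfies the condition.
G5: fails — world 0 has no successor.

G1, G4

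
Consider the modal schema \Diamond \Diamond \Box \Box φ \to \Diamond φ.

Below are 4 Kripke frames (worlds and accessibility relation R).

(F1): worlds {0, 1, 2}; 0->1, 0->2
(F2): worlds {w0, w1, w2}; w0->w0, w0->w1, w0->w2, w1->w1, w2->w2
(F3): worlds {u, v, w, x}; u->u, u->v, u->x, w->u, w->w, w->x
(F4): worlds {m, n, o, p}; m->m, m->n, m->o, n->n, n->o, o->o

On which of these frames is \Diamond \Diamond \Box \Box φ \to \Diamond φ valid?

(F1), (F2), (F4)

Frame correspondent (Sahlqvist): \forall x \forall y (x R^2 y \to \exists w (y R^2 w \wedge xRw)) — i.e. a generalized confluence (Geach) condition.
(F1): satisfies the condition.
(F2): satisfies the condition.
(F3): fails — uR²v but no t with vR²t and uRt.
(F4): satisfies the condition.
Valid on: (F1), (F2), (F4).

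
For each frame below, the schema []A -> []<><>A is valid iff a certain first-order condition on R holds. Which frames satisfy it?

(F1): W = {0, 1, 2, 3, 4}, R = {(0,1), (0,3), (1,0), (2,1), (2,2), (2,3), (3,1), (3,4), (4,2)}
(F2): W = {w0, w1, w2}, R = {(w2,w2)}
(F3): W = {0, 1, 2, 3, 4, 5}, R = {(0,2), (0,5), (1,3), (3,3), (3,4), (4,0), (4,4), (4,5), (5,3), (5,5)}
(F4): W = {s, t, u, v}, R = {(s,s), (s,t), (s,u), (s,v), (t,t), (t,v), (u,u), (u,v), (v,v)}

Frame correspondent (Sahlqvist): forall x forall z (xRz -> exists w (xRw & z R^2 w)) — i.e. a generalized confluence (Geach) condition.
(F1): fails — 0R3 but no w with 0Rw and 3R²w.
(F2): holds.
(F3): fails — 0R2 but no w with 0Rw and 2R²w.
(F4): holds.
Valid on: (F2), (F4).

(F2), (F4)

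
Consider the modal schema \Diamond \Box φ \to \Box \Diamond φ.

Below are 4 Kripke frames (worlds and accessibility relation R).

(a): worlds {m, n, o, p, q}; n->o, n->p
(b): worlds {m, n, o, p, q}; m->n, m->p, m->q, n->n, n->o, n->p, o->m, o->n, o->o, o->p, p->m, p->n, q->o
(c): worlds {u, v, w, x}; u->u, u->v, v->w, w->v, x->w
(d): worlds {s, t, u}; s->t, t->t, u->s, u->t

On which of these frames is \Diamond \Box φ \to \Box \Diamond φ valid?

(d)

The schema corresponds to convergence: \forall x \forall y \forall z (Rxy \wedge Rxz \to \exists w (Ryw \wedge Rzw)).
(a): fails — Rno and Rno but o and o have no common successor.
(b): fails — Rmq and Rmp but q and p have no common successor.
(c): fails — Ruv and Ruu but v and u have no common successor.
(d): condition met.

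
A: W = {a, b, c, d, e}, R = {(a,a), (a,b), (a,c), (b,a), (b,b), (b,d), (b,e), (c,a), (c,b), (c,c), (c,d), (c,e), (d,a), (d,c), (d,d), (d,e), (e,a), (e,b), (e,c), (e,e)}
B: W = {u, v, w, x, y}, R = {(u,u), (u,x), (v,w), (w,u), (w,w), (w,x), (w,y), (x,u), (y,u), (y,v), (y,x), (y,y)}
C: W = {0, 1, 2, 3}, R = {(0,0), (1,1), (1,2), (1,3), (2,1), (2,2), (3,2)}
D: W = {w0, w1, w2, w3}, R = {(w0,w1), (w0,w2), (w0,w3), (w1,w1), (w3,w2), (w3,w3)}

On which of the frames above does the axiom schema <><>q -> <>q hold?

D

This is the axiom for transitivity; its first-order frame correspondent is forall x forall y forall z (Rxy & Ryz -> Rxz).
A: fails — Rab and Rbd but not Rad.
B: fails — Rvw and Rwu but not Rvu.
C: fails — R32 and R21 but not R31.
D: satisfies the condition.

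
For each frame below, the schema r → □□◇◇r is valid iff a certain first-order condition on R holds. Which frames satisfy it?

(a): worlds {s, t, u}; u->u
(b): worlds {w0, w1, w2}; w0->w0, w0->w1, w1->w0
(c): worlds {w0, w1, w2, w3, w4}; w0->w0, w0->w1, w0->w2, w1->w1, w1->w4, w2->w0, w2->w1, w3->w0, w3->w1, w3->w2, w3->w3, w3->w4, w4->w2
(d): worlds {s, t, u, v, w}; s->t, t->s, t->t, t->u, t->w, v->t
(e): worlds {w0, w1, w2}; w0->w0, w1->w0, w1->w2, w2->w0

Frame correspondent (Sahlqvist): ∀x ∀z (xR²z → ∃w (x = w ∧ zR²w)) — i.e. a generalized confluence (Geach) condition.
(a): satisfies the condition.
(b): satisfies the condition.
(c): fails — w0R²w1 but no w with w0=w and w1R²w.
(d): fails — sR²u but no w* with s=w* and uR²w*.
(e): fails — w1R²w0 but no w with w1=w and w0R²w.
Valid on: (a), (b).

(a), (b)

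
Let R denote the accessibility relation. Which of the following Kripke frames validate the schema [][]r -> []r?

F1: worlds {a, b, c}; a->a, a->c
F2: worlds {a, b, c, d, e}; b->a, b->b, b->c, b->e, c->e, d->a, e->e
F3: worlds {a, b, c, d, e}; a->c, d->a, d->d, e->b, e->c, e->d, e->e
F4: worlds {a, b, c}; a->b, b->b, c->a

The schema corresponds to density: forall x forall y (Rxy -> exists z (Rxz & Rzy)).
F1: satisfies the condition.
F2: fails — Rda but no z with Rdz and Rza.
F3: fails — Rac but no z with Raz and Rzc.
F4: fails — Rca but no z with Rcz and Rza.

F1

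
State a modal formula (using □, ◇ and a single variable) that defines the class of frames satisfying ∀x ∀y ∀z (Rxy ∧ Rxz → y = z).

A defining formula is ◇p → □p (the CD axiom).
Suppose ◇p→□p is valid. Take Rxy, Rxz and set V(p)={y}. Then ◇p at x, so □p at x, so p at z, i.e. z=y.

◇p → □p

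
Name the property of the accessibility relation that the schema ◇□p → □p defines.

the Euclidean property: ∀x ∀y ∀z (Rxy ∧ Rxz → Ryz)

Replacing p by ¬p and contraposing gives the equivalent schema ◇p → □◇p.
Suppose ◇p→□◇p is valid. Take Rxy, Rxz and set V(p)={y}. Then ◇p at x, so □◇p at x, so ◇p at z, so some w with Rzw has p; w=y, i.e. Rzy. By symmetry of the argument, Ryz.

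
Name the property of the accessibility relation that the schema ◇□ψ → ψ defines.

symmetry: ∀x ∀y (Rxy → Ryx)

This is frame-equivalent to ψ → □◇ψ (substitute ¬ψ for ψ and contrapose).
Suppose ψ→□◇ψ is valid. Take Rxy and set V(ψ)={x}. Then ψ at x, so □◇ψ at x, so ◇ψ at y, so some z with Ryz has ψ; z=x, i.e. Ryx.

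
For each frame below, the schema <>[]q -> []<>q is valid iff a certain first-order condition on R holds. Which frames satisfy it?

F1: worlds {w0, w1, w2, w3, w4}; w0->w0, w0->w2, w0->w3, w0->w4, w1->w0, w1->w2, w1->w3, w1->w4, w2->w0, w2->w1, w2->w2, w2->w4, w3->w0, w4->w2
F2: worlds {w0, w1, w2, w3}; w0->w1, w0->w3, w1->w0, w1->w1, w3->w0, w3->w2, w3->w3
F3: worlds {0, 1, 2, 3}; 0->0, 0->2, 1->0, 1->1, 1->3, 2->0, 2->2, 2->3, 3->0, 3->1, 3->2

F3

Frame correspondent (Sahlqvist): forall x forall y forall z (Rxy & Rxz -> exists w (Ryw & Rzw)) — i.e. convergence.
F1: fails — Rw0w4 and Rw0w3 but w4 and w3 have no common successor.
F2: fails — Rw3w2 and Rw3w2 but w2 and w2 have no common successor.
F3: ✓.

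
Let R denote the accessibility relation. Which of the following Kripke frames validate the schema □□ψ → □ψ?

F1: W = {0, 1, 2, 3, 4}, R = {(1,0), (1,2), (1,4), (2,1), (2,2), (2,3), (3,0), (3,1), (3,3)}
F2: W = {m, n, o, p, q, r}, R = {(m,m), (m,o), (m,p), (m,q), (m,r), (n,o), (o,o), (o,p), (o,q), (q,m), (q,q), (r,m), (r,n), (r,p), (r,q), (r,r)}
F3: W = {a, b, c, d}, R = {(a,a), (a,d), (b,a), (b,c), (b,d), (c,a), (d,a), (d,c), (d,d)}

The schema corresponds to density: ∀x ∀y (Rxy → ∃z (Rxz ∧ Rzy)).
F1: fails — R10 but no z with R1z and Rz0.
F2: condition met.
F3: condition met.

F2, F3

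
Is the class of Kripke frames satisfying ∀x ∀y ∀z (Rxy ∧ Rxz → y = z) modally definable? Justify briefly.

The condition is partial functionality. A defining modal formula is ◇r → □r.

Yes, by ◇r → □r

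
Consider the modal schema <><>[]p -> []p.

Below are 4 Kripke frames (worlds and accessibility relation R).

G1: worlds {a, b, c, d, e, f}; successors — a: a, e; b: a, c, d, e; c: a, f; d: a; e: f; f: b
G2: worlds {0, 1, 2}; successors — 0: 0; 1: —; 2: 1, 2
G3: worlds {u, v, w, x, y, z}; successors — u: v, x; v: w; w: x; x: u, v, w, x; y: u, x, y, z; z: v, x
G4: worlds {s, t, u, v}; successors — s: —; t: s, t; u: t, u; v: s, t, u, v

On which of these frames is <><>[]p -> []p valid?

Frame correspondent (Sahlqvist): forall x forall y forall z ((x R^2 y & xRz) -> exists w (yRw & z = w)) — i.e. a generalized confluence (Geach) condition.
G1: fails — aR²e, aRa but no w with eRw and a=w.
G2: fails — 2R²1, 2R1 but no w with 1Rw and 1=w.
G3: fails — uR²v, uRv but no t with vRt and v=t.
G4: fails — tR²s, tRs but no w with sRw and s=w.
Valid on no frame.

none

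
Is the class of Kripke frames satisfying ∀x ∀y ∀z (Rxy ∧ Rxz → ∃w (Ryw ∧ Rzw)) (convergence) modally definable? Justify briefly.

Yes, by ◇□p → □◇p

This is a Sahlqvist condition; the .2 axiom ◇□p → □◇p defines it.
Suppose ◇□p→□◇p is valid. Take Rxy, Rxz and set V(p)={w : Ryw}. Then □p at y so ◇□p at x, so □◇p at x, so ◇p at z, giving w with Rzw and Ryw.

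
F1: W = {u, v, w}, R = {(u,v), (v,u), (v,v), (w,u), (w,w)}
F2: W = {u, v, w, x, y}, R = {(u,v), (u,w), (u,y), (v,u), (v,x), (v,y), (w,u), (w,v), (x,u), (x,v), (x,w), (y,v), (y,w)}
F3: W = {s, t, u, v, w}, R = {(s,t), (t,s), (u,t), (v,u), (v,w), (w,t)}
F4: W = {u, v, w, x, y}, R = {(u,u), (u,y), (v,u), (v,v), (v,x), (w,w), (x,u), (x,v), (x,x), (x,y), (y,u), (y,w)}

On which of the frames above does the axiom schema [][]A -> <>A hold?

F1, F2, F4

The schema corresponds to a generalized confluence (Geach) condition: forall x exists w (x R^2 w & xRw).
F1: satisfies the condition.
F2: satisfies the condition.
F3: fails — at s but no w* with sR²w* and sRw*.
F4: satisfies the condition.
Valid on: F1, F2, F4.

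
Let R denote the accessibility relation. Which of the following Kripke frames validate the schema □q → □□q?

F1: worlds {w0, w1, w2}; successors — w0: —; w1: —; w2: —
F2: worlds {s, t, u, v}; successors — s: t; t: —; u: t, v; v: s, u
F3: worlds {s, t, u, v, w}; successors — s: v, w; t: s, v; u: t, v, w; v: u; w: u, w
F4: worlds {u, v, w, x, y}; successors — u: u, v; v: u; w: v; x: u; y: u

The schema corresponds to transitivity: ∀x ∀y ∀z (Rxy ∧ Ryz → Rxz).
F1: ✓.
F2: fails — Ruv and Rvu but not Ruu.
F3: fails — Ruv and Rvu but not Ruu.
F4: fails — Rvu and Ruv but not Rvv.
Valid on: F1.

F1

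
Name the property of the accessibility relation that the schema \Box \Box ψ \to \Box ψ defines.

Suppose □□ψ→□ψ is valid. Take Rxy and set V(ψ)={w : xR²w}. Then □□ψ at x, so □ψ at x, so ψ at y, i.e. ∃z(Rxz∧Rzy).
Conversely, any frame satisfying \forall x \forall y (Rxy \to \exists z (Rxz \wedge Rzy)) validates the schema.
So the correspondent is density.

density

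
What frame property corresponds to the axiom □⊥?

This is the Ver axiom.
It corresponds to emptiness of R: ∀x ∀y ¬Rxy.

Emptiness of R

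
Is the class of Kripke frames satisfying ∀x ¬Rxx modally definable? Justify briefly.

If a class were modally definable it would be closed under surjective bounded morphisms (Goldblatt–Thomason).
The 4-cycle (worlds 0,1,2,3 with 0→1→2→3→0) is irreflexive, and the map sending every world to a single reflexive point • is a surjective bounded morphism (forth: every edge maps to (•,•); back: every world has a successor). So any modal formula valid on the 4-cycle is also valid on the reflexive point, which is not irreflexive.
Hence irreflexivity is not modally definable.

No — not modally definable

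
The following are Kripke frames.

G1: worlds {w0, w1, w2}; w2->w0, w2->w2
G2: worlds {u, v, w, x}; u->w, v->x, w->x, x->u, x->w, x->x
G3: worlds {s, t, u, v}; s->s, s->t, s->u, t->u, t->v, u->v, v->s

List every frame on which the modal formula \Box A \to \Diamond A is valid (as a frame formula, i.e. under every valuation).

G2, G3

Frame correspondent (Sahlqvist): \forall x \exists y Rxy — i.e. seriality.
G1: fails — world w0 has no successor.
G2: holds.
G3: holds.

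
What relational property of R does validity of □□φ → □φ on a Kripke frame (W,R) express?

Suppose □□φ→□φ is valid. Take Rxy and set V(φ)={w : xR²w}. Then □□φ at x, so □φ at x, so φ at y, i.e. ∃z(Rxz∧Rzy).
The converse is a direct semantic check.
Frame condition: ∀x ∀y (Rxy → ∃z (Rxz ∧ Rzy)).

density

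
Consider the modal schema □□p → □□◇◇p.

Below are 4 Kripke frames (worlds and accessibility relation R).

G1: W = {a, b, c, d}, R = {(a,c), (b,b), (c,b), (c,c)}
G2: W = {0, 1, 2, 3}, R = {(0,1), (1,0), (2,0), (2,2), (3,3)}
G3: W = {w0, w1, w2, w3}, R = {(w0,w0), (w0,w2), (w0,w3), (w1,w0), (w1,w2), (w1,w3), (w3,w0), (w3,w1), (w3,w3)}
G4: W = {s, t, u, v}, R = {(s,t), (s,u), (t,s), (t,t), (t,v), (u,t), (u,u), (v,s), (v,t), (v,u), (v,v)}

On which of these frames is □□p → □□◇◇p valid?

The schema corresponds to a generalized confluence (Geach) condition: ∀x ∀z (xR²z → ∃w (xR²w ∧ zR²w)).
G1: condition met.
G2: condition met.
G3: fails — w0R²w2 but no w with w0R²w and w2R²w.
G4: condition met.
Valid on: G1, G2, G4.

G1, G2, G4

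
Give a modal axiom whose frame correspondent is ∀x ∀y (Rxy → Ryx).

The condition is symmetry. The B schema r → □◇r defines it.
Suppose r→□◇r is valid. Take Rxy and set V(r)={x}. Then r at x, so □◇r at x, so ◇r at y, so some z with Ryz has r; z=x, i.e. Ryx.

r → □◇r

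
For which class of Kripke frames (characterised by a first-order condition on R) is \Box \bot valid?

□⊥ is valid iff no world has any successor (otherwise □⊥ fails at any world with one).
The converse is a direct semantic check.
So the correspondent is emptiness of R.

Emptiness of R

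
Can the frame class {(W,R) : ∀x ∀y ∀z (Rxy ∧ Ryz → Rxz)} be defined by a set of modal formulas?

This is a Sahlqvist condition; the 4 axiom □p → □□p defines it.
Suppose □p→□□p is valid. Take Rxy, Ryz and set V(p)={w : Rxw}. Then □p at x, so □□p at x, so □p at y, so p at z, i.e. Rxz.

Yes, by □p → □□p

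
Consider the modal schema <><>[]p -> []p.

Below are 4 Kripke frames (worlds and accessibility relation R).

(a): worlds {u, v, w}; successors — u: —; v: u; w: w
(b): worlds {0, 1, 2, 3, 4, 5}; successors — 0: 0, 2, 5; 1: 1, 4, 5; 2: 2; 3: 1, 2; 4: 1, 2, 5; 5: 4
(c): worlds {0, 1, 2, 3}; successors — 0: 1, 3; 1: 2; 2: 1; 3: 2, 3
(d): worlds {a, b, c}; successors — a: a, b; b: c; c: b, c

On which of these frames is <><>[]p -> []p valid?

The schema corresponds to a generalized confluence (Geach) condition: forall x forall y forall z ((x R^2 y & xRz) -> exists w (yRw & z = w)).
(a): holds.
(b): fails — 0R²2, 0R0 but no w with 2Rw and 0=w.
(c): fails — 0R²2, 0R3 but no w with 2Rw and 3=w.
(d): fails — aR²b, aRa but no w with bRw and a=w.

(a)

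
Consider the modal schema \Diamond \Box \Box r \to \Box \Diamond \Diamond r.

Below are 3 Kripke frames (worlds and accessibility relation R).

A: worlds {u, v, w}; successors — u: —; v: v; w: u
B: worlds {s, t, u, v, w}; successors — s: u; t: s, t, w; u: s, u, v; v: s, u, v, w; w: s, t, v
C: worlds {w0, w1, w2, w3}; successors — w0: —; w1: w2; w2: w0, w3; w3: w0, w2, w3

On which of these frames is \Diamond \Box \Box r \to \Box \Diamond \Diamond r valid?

B

The schema corresponds to a generalized confluence (Geach) condition: \forall x \forall y \forall z ((xRy \wedge xRz) \to \exists w (y R^2 w \wedge z R^2 w)).
A: fails — wRu, wRu but no t with uR²t and uR²t.
B: condition met.
C: fails — w2Rw0, w2Rw0 but no w with w0R²w and w0R²w.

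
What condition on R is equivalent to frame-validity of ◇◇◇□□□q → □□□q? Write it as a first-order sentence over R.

This is a Sahlqvist (Geach-type) schema ◇^3□^3q → □^3◇^0q.
Minimal-valuation argument: fix x; take any y with xR^3y and any z with xR^3z. Set V(q) to the set of worlds R-reachable from y in exactly 3 steps. Then □^3q holds at y, so the antecedent holds at x; validity forces ◇^0q at z, giving a w with zR^0w and yR^3w.
First-order correspondent: ∀x ∀y ∀z ((xR³y ∧ xR³z) → ∃w (yR³w ∧ z = w)).

∀x ∀y ∀z ((xR³y ∧ xR³z) → ∃w (yR³w ∧ z = w))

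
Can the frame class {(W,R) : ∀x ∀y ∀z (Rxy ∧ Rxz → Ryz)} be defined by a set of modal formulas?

Yes: it is the Euclidean property, defined by the 5 schema ◇q → □◇q.
Suppose ◇q→□◇q is valid. Take Rxy, Rxz and set V(q)={y}. Then ◇q at x, so □◇q at x, so ◇q at z, so some w with Rzw has q; w=y, i.e. Rzy. By symmetry of the argument, Ryz.

Yes — defined by ◇q → □◇q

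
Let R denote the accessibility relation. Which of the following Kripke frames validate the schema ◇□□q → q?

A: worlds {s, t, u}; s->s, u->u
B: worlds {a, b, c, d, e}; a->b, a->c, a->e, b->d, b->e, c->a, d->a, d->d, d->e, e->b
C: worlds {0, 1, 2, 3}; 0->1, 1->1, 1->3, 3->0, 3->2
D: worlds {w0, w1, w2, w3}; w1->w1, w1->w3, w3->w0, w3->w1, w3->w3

Frame correspondent (Sahlqvist): ∀x ∀y (xRy → ∃w (yR²w ∧ x = w)) — i.e. a generalized confluence (Geach) condition.
A: holds.
B: fails — aRc but no w with cR²w and a=w.
C: fails — 3R2 but no w with 2R²w and 3=w.
D: fails — w3Rw0 but no w with w0R²w and w3=w.

A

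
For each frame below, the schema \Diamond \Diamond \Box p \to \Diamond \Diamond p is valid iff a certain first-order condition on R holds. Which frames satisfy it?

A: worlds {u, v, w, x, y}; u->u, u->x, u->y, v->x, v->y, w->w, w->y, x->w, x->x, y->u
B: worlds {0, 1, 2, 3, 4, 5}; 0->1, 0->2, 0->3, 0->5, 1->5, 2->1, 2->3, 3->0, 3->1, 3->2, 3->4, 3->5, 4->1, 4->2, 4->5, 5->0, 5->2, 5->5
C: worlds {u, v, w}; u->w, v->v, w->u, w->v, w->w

C

Frame correspondent (Sahlqvist): \forall x \forall y (x R^2 y \to \exists w (yRw \wedge x R^2 w)) — i.e. a generalized confluence (Geach) condition.
A: fails — xR²y but no t with yRt and xR²t.
B: fails — 1R²2 but no w with 2Rw and 1R²w.
C: ✓.
Valid on: C.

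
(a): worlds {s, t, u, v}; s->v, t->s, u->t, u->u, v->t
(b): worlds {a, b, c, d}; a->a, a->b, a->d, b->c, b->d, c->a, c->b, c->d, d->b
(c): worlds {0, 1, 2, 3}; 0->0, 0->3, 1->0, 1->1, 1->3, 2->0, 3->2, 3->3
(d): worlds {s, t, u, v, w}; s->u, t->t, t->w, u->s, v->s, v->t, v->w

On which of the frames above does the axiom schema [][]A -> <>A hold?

The schema corresponds to a generalized confluence (Geach) condition: forall x exists w (x R^2 w & xRw).
(a): fails — at s but no w with sR²w and sRw.
(b): fails — at d but no w with dR²w and dRw.
(c): ✓.
(d): fails — at s but no w* with sR²w* and sRw*.

(c)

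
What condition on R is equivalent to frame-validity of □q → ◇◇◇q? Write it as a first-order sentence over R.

∀x ∃w (xRw ∧ xR³w)

This is a Sahlqvist (Geach-type) schema ◇^0□^1q → □^0◇^3q.
First-order correspondent: ∀x ∃w (xRw ∧ xR³w).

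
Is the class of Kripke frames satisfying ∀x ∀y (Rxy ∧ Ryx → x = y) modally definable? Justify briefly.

Not modally definable

Modal frame validity is preserved under surjective bounded morphisms.
The 8-cycle (worlds s,t,u,v,w,x,y,z with s→t→u→v→w→x→y→z→s) is antisymmetric. Sending even-indexed worlds to a and odd-indexed worlds to b is a surjective bounded morphism onto the two-world frame with a↔b, which is not antisymmetric.
So the class is not modally definable.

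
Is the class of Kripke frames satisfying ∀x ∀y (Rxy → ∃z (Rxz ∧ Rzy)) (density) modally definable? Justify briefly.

Yes: it is density, defined by the C4 schema □□q → □q.

Yes, by □□q → □q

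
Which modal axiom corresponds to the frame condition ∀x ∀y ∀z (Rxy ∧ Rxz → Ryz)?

◇q → □◇q

This is the Euclidean property; the standard corresponding axiom is 5: ◇q → □◇q.
Suppose ◇q→□◇q is valid. Take Rxy, Rxz and set V(q)={y}. Then ◇q at x, so □◇q at x, so ◇q at z, so some w with Rzw has q; w=y, i.e. Rzy. By symmetry of the argument, Ryz.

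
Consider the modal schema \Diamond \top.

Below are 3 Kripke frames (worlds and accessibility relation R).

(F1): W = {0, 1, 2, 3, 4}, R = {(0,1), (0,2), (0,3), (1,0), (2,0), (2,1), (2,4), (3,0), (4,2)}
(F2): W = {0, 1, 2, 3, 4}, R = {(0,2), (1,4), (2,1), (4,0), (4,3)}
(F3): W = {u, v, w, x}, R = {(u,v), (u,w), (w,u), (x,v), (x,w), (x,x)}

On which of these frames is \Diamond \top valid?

(F1)

This is the axiom for seriality; its first-order frame correspondent is \forall x \exists y Rxy.
(F1): holds.
(F2): fails — world 3 has no successor.
(F3): fails — world v has no successor.
Valid on: (F1).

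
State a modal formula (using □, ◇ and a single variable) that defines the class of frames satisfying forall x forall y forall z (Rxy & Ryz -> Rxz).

The condition is transitivity. The 4 schema □r → □□r defines it.
Suppose □r→□□r is valid. Take Rxy, Ryz and set V(r)={w : Rxw}. Then □r at x, so □□r at x, so □r at y, so r at z, i.e. Rxz.

□r → □□r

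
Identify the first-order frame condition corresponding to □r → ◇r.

Suppose □r→◇r is valid. At any x set V(r)=W. Then □r at x, so ◇r at x, so x has a successor.

Seriality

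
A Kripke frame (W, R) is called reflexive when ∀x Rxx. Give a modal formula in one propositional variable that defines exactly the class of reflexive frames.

This is reflexivity; the standard corresponding axiom is T: □r → r.
Suppose □r→r is valid. At any x set V(r)={w : Rxw}. Then □r holds at x, so r holds at x, i.e. Rxx.

□r → r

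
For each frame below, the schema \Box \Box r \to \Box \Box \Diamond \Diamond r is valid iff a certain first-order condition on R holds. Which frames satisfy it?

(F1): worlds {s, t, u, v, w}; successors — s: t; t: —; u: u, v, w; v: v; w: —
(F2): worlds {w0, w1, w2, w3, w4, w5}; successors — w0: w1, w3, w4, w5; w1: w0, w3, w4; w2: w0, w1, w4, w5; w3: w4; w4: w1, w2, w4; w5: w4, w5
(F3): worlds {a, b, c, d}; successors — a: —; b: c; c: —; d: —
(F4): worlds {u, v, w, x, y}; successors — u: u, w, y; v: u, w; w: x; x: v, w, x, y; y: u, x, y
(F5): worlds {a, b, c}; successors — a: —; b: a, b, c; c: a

(F2), (F3), (F4)

This is the axiom for a generalized confluence (Geach) condition; its first-order frame correspondent is \forall x \forall z (x R^2 z \to \exists w (x R^2 w \wedge z R^2 w)).
(F1): fails — uR²w but no w* with uR²w* and wR²w*.
(F2): ✓.
(F3): ✓.
(F4): ✓.
(F5): fails — bR²a but no w with bR²w and aR²w.
Valid on: (F2), (F3), (F4).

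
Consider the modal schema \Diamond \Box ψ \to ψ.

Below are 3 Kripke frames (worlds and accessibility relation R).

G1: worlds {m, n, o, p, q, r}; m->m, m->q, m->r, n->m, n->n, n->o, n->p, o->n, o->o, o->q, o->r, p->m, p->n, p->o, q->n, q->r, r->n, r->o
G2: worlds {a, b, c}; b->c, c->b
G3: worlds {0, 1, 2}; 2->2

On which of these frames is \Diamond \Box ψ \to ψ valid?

G2, G3

Frame correspondent (Sahlqvist): \forall x \forall y (Rxy \to Ryx) — i.e. symmetry.
G1: fails — Rpm but not Rmp.
G2: ✓.
G3: ✓.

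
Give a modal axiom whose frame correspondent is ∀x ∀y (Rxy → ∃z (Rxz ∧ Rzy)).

□□q → □q

A defining formula is □□q → □q (the C4 axiom).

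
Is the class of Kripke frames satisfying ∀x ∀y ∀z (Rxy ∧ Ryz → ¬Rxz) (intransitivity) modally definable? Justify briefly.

Modal frame validity is preserved under surjective bounded morphisms.
The 3-cycle (worlds w0,w1,w2 with w0→w1→w2→w0) is intransitive. Mapping every world to a single reflexive point • is a surjective bounded morphism; the reflexive point is not intransitive (R••∧R•• but R••).
Hence intransitivity is not modally definable.

No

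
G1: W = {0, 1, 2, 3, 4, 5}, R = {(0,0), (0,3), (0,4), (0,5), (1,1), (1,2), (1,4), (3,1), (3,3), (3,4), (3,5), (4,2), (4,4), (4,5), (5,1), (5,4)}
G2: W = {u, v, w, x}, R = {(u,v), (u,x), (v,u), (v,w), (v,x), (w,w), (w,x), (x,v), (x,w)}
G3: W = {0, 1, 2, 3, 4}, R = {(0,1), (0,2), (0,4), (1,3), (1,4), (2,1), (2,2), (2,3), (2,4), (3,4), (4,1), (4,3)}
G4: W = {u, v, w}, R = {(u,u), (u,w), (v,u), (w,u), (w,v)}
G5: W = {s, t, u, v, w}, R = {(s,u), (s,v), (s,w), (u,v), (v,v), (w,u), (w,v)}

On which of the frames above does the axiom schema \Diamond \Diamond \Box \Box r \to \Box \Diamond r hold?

The schema corresponds to a generalized confluence (Geach) condition: \forall x \forall y \forall z ((x R^2 y \wedge xRz) \to \exists w (y R^2 w \wedge zRw)).
G1: fails — 0R²2, 0R0 but no w with 2R²w and 0Rw.
G2: condition met.
G3: fails — 1R²3, 1R3 but no w with 3R²w and 3Rw.
G4: condition met.
G5: condition met.
Valid on: G2, G4, G5.

G2, G4, G5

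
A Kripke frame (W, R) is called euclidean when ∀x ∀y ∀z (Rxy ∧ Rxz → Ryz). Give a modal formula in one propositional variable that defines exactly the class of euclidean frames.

◇ψ → □◇ψ

The condition is the Euclidean property. The 5 schema ◇ψ → □◇ψ defines it.
Suppose ◇ψ→□◇ψ is valid. Take Rxy, Rxz and set V(ψ)={y}. Then ◇ψ at x, so □◇ψ at x, so ◇ψ at z, so some w with Rzw has ψ; w=y, i.e. Rzy. By symmetry of the argument, Ryz.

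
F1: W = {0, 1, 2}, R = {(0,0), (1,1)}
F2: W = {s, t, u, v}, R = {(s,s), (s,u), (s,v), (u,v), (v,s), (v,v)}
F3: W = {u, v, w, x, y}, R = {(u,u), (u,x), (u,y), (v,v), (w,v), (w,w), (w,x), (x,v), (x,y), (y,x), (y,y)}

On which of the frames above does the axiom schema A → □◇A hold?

F1

This is the axiom for symmetry; its first-order frame correspondent is ∀x ∀y (Rxy → Ryx).
F1: satisfies the condition.
F2: fails — Ruv but not Rvu.
F3: fails — Rwx but not Rxw.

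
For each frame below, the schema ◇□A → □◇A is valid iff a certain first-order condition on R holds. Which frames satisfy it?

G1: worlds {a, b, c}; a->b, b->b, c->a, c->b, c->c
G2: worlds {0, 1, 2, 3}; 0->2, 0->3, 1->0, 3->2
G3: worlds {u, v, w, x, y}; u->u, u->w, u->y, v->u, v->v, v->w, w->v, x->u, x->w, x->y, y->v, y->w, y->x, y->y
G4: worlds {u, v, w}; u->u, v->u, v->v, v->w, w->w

G1

This is the axiom for convergence; its first-order frame correspondent is ∀x ∀y ∀z (Rxy ∧ Rxz → ∃w (Ryw ∧ Rzw)).
G1: ✓.
G2: fails — R03 and R02 but 3 and 2 have no common successor.
G3: fails — Ruw and Ruu but w and u have no common successor.
G4: fails — Rvw and Rvu but w and u have no common successor.
Valid on: G1.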